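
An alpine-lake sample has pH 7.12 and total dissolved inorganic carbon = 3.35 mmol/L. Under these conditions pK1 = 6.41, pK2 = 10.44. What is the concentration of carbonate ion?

α₂ = 1 / (1 + [H⁺]/K2 + [H⁺]²/(K1K2)) = 1 / (1 + 10^+3.32 + 10^+2.61)
   = 1 / (1 + 2089.3 + 407.38) = 1/2497.7 = 0.0004004
[CO3²⁻] = α₂ × DIC = 0.0004004 × 3.35 = 0.00134 mmol/L = 1.34 μmol/L

[CO3²⁻] = 1.34 μmol/L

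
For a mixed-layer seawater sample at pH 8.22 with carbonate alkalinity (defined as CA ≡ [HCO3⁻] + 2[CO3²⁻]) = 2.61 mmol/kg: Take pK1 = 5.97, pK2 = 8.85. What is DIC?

CA = [HCO3⁻] + 2[CO3²⁻] = (α₁ + 2α₂)·DIC
At pH 8.22: [H⁺]/K1 = 10^-2.25 = 0.0056234, K2/[H⁺] = 10^-0.63 = 0.23442
α₁ = 1/(1 + 0.0056234 + 0.23442) = 1/1.2400 = 0.8064; α₂ = α₁·K2/[H⁺] = 0.1890
α₁ + 2α₂ = 1.1845
DIC = CA / (α₁ + 2α₂) = 2.61 / 1.1845 = 2.20 mmol/kg

DIC = 2.20 mmol/kg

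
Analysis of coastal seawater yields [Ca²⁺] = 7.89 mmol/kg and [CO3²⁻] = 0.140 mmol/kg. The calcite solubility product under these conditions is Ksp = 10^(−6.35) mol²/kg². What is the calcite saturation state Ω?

Ksp = 10^(−6.35) = 4.467×10^-7
Ω = [Ca²⁺][CO3²⁻]/Ksp = (7.89×10^-3)(0.140×10^-3) / 4.467×10^-7 = 2.47

Ω = 2.47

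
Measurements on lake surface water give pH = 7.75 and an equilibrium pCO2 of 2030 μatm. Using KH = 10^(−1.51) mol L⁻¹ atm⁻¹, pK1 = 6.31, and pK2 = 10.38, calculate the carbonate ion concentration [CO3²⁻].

[CO2*] = KH · pCO2 = 10^(−1.51) × 2030×10^-6 = 6.273×10^-5 mol/L
α₀ = 1/(1 + K1/[H⁺] + K1K2/[H⁺]²) = 1/(1 + 10^+1.44 + 10^-1.19) = 0.03496
DIC = [CO2*]/α₀ = 6.273×10^-5 / 0.03496 = 1.795 mmol/L
[CO3²⁻] = α₂·DIC; α₂ = 0.002257, so [CO3²⁻] = 0.002257 × 1.795 = 0.00405 mmol/L = 4.05 μmol/L

[CO3²⁻] = 4.05 μmol/L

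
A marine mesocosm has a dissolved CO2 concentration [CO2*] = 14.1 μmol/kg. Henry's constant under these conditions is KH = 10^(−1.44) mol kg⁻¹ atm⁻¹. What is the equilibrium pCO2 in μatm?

KH = 10^(−1.44) = 3.631×10^-2 mol kg⁻¹ atm⁻¹
pCO2 = [CO2*]/KH = 14.1×10^-6 / 3.631×10^-2 = 3.88×10^-4 atm = 388 μatm

pCO2 = 388 μatm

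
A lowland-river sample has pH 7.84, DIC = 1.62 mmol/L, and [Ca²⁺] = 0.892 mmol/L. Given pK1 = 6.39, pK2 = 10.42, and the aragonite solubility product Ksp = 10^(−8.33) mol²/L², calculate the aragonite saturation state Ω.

α₂ = 1 / (1 + [H⁺]/K2 + [H⁺]²/(K1K2)) = 1 / (1 + 10^+2.58 + 10^+1.13)
   = 1 / (1 + 380.19 + 13.490) = 1/394.68 = 0.002534
[CO3²⁻] = α₂ × DIC = 0.002534 × 1.62 = 0.004105 mmol/L = 4.105 μmol/L
Ksp = 10^(−8.33) = 4.677×10^-9
Ω = [Ca²⁺][CO3²⁻]/Ksp = (0.892×10^-3)(4.105×10^-6) / 4.677×10^-9 = 0.783

Ω = 0.783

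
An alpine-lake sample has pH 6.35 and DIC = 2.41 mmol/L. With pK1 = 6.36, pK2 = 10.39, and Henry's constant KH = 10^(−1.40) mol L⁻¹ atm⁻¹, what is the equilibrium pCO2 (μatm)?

α₀ = 1 / (1 + K1/[H⁺] + K1K2/[H⁺]²) = 1 / (1 + 10^-0.01 + 10^-4.05)
   = 1 / (1 + 0.97724 + 8.9125×10^-5) = 1/1.9773 = 0.5057
[CO2*] = α₀ × DIC = 0.5057 × 2.41 = 1.219 mmol/L
pCO2 = [CO2*]/KH = 1.219×10^-3 / 3.981×10^-2 = 3.06×10^4 μatm

pCO2 = 3.06×10^4 μatm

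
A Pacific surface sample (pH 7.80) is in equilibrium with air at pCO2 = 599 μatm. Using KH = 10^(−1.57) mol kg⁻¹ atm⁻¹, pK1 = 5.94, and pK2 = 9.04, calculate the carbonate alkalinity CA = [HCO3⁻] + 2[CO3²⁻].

CA = 1.30 mmol/kg

[CO2*] = KH · pCO2 = 10^(−1.57) × 599×10^-6 = 1.612×10^-5 mol/kg
α₀ = 1/(1 + K1/[H⁺] + K1K2/[H⁺]²) = 1/(1 + 10^+1.86 + 10^+0.62) = 0.01288
DIC = [CO2*]/α₀ = 1.612×10^-5 / 0.01288 = 1.251 mmol/kg
CA = (α₁ + 2α₂)·DIC = (0.9334 + 2×0.05371) × 1.251 = 1.30 mmol/kg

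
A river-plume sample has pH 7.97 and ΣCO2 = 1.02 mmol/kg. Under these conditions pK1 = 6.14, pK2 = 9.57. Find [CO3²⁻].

α₂ = 1 / (1 + [H⁺]/K2 + [H⁺]²/(K1K2)) = 1 / (1 + 10^+1.60 + 10^-0.23)
   = 1 / (1 + 39.811 + 0.58884) = 1/41.400 = 0.02415
[CO3²⁻] = α₂ × DIC = 0.02415 × 1.02 = 0.0246 mmol/kg

[CO3²⁻] = 0.0246 mmol/kg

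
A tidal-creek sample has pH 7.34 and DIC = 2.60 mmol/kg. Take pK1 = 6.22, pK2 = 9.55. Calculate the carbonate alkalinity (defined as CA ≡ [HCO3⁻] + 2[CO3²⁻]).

CA = 2.43 mmol/kg

CA = [HCO3⁻] + 2[CO3²⁻] = (α₁ + 2α₂)·DIC
At pH 7.34: [H⁺]/K1 = 10^-1.12 = 0.075858, K2/[H⁺] = 10^-2.21 = 0.0061660
α₁ = 1/(1 + 0.075858 + 0.0061660) = 1/1.0820 = 0.9242; α₂ = α₁·K2/[H⁺] = 0.005699
α₁ + 2α₂ = 0.9356
CA = 0.9356 × 2.60 = 2.43 mmol/kg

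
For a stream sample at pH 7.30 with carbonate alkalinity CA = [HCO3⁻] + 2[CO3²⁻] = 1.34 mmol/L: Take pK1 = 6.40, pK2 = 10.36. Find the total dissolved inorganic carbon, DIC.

DIC = 1.51 mmol/L

CA = [HCO3⁻] + 2[CO3²⁻] = (α₁ + 2α₂)·DIC
At pH 7.30: [H⁺]/K1 = 10^-0.90 = 0.12589, K2/[H⁺] = 10^-3.06 = 0.00087096
α₁ = 1/(1 + 0.12589 + 0.00087096) = 1/1.1268 = 0.8875; α₂ = α₁·K2/[H⁺] = 0.0007730
α₁ + 2α₂ = 0.8890
DIC = CA / (α₁ + 2α₂) = 1.34 / 0.8890 = 1.51 mmol/L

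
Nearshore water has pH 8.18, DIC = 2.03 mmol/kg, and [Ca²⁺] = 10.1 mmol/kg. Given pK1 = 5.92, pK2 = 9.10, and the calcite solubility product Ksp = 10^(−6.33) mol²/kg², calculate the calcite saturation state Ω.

Ω = 4.68

α₂ = 1 / (1 + [H⁺]/K2 + [H⁺]²/(K1K2)) = 1 / (1 + 10^+0.92 + 10^-1.34)
   = 1 / (1 + 8.3176 + 0.045709) = 1/9.3633 = 0.1068
[CO3²⁻] = α₂ × DIC = 0.1068 × 2.03 = 0.2168 mmol/kg
Ksp = 10^(−6.33) = 4.677×10^-7
Ω = [Ca²⁺][CO3²⁻]/Ksp = (10.1×10^-3)(2.168×10^-4) / 4.677×10^-7 = 4.68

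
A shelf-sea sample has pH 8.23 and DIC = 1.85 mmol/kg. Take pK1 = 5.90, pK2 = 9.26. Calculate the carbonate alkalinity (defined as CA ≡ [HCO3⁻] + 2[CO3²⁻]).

CA = 2.00 mmol/kg

CA = [HCO3⁻] + 2[CO3²⁻] = (α₁ + 2α₂)·DIC
At pH 8.23: [H⁺]/K1 = 10^-2.33 = 0.0046774, K2/[H⁺] = 10^-1.03 = 0.093325
α₁ = 1/(1 + 0.0046774 + 0.093325) = 1/1.0980 = 0.9107; α₂ = α₁·K2/[H⁺] = 0.08500
α₁ + 2α₂ = 1.0807
CA = 1.0807 × 1.85 = 2.00 mmol/kg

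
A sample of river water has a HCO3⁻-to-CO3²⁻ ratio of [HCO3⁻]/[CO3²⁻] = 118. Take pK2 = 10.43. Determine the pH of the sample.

From K2 = [H⁺][CO3²⁻]/[HCO3⁻]:  pH = pK2 − log₁₀([HCO3⁻]/[CO3²⁻])
log₁₀(118) = +2.072
pH = 10.43 − (+2.072) = 8.36

pH = 8.36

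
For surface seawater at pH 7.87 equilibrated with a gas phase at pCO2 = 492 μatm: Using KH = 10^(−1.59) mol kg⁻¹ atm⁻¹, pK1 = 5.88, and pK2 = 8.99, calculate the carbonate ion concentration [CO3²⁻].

[CO2*] = KH · pCO2 = 10^(−1.59) × 492×10^-6 = 1.265×10^-5 mol/kg
α₀ = 1/(1 + K1/[H⁺] + K1K2/[H⁺]²) = 1/(1 + 10^+1.99 + 10^+0.87) = 0.009422
DIC = [CO2*]/α₀ = 1.265×10^-5 / 0.009422 = 1.342 mmol/kg
[CO3²⁻] = α₂·DIC; α₂ = 0.06984, so [CO3²⁻] = 0.06984 × 1.342 = 0.0937 mmol/kg

[CO3²⁻] = 0.0937 mmol/kg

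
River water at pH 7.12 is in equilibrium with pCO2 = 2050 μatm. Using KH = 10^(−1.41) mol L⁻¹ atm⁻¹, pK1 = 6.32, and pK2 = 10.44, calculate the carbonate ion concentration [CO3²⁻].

[CO2*] = KH · pCO2 = 10^(−1.41) × 2050×10^-6 = 7.975×10^-5 mol/L
α₀ = 1/(1 + K1/[H⁺] + K1K2/[H⁺]²) = 1/(1 + 10^+0.80 + 10^-2.52) = 0.1368
DIC = [CO2*]/α₀ = 7.975×10^-5 / 0.1368 = 0.5832 mmol/L
[CO3²⁻] = α₂·DIC; α₂ = 0.0004130, so [CO3²⁻] = 0.0004130 × 0.5832 = 0.000241 mmol/L = 0.241 μmol/L

[CO3²⁻] = 0.241 μmol/L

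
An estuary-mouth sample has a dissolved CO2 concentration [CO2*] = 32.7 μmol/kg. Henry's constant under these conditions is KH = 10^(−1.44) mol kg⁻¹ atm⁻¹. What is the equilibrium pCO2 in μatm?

pCO2 = 901 μatm

KH = 10^(−1.44) = 3.631×10^-2 mol kg⁻¹ atm⁻¹
pCO2 = [CO2*]/KH = 32.7×10^-6 / 3.631×10^-2 = 9.01×10^-4 atm = 901 μatm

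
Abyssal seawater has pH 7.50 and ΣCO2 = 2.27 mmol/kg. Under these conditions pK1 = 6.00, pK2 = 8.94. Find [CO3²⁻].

α₂ = 1 / (1 + [H⁺]/K2 + [H⁺]²/(K1K2)) = 1 / (1 + 10^+1.44 + 10^-0.06)
   = 1 / (1 + 27.542 + 0.87096) = 1/29.413 = 0.03400
[CO3²⁻] = α₂ × DIC = 0.03400 × 2.27 = 0.0772 mmol/kg

[CO3²⁻] = 0.0772 mmol/kg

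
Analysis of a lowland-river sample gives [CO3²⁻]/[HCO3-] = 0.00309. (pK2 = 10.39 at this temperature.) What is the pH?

From K2 = [H⁺][CO3²⁻]/[HCO3-]:  pH = pK2 + log₁₀([CO3²⁻]/[HCO3-])
log₁₀(0.00309) = -2.510
pH = 10.39 + (-2.510) = 7.88

pH = 7.88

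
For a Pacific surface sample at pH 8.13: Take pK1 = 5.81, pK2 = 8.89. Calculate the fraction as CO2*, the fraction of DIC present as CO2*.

α₀ = 0.00406

α₀ = 1 / (1 + K1/[H⁺] + K1K2/[H⁺]²) = 1 / (1 + 10^+2.32 + 10^+1.56)
   = 1 / (1 + 208.93 + 36.308) = 1/246.24 = 0.004061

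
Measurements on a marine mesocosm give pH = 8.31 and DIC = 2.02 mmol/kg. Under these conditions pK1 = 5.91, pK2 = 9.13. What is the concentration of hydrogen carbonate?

[HCO3⁻] = 1.75 mmol/kg

α₁ = 1 / (1 + [H⁺]/K1 + K2/[H⁺]) = 1 / (1 + 10^-2.40 + 10^-0.82)
   = 1 / (1 + 0.0039811 + 0.15136) = 1/1.1553 = 0.8655
[HCO3⁻] = α₁ × DIC = 0.8655 × 2.02 = 1.75 mmol/kg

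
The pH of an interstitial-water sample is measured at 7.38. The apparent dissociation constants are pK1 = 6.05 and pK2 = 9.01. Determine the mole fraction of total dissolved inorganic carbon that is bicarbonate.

α₁ = 0.934

α₁ = 1 / (1 + [H⁺]/K1 + K2/[H⁺]) = 1 / (1 + 10^-1.33 + 10^-1.63)
   = 1 / (1 + 0.046774 + 0.023442) = 1/1.0702 = 0.9344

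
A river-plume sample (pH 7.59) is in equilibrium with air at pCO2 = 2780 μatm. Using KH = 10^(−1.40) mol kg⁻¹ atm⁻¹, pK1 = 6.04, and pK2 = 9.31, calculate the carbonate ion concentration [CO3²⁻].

[CO2*] = KH · pCO2 = 10^(−1.40) × 2780×10^-6 = 1.107×10^-4 mol/kg
α₀ = 1/(1 + K1/[H⁺] + K1K2/[H⁺]²) = 1/(1 + 10^+1.55 + 10^-0.17) = 0.02691
DIC = [CO2*]/α₀ = 1.107×10^-4 / 0.02691 = 4.112 mmol/kg
[CO3²⁻] = α₂·DIC; α₂ = 0.01820, so [CO3²⁻] = 0.01820 × 4.112 = 0.0748 mmol/kg

[CO3²⁻] = 0.0748 mmol/kg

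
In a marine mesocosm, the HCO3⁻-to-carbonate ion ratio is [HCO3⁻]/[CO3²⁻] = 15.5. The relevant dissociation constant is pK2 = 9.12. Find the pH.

From K2 = [H⁺][CO3²⁻]/[HCO3⁻]:  pH = pK2 − log₁₀([HCO3⁻]/[CO3²⁻])
log₁₀(15.5) = +1.190
pH = 9.12 − (+1.190) = 7.93

pH = 7.93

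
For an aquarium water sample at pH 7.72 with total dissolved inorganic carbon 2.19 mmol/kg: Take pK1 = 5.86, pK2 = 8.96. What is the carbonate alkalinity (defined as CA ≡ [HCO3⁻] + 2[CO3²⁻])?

CA = 2.28 mmol/kg

CA = [HCO3⁻] + 2[CO3²⁻] = (α₁ + 2α₂)·DIC
At pH 7.72: [H⁺]/K1 = 10^-1.86 = 0.013804, K2/[H⁺] = 10^-1.24 = 0.057544
α₁ = 1/(1 + 0.013804 + 0.057544) = 1/1.0713 = 0.9334; α₂ = α₁·K2/[H⁺] = 0.05371
α₁ + 2α₂ = 1.0408
CA = 1.0408 × 2.19 = 2.28 mmol/kg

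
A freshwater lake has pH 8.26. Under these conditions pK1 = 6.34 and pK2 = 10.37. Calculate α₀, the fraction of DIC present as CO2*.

α₀ = 0.0118

α₀ = 1 / (1 + K1/[H⁺] + K1K2/[H⁺]²) = 1 / (1 + 10^+1.92 + 10^-0.19)
   = 1 / (1 + 83.176 + 0.64565) = 1/84.822 = 0.01179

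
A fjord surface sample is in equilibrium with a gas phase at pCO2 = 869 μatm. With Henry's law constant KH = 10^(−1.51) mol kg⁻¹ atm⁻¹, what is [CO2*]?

[CO2*] = 26.9 μmol/kg

KH = 10^(−1.51) = 3.090×10^-2 mol kg⁻¹ atm⁻¹
[CO2*] = KH · pCO2 = 3.090×10^-2 × 869×10^-6 atm = 2.69×10^-5 mol/kg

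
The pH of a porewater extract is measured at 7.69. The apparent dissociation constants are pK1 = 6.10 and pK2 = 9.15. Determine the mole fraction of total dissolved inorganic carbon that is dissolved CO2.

α₀ = 0.0242

α₀ = 1 / (1 + K1/[H⁺] + K1K2/[H⁺]²) = 1 / (1 + 10^+1.59 + 10^+0.13)
   = 1 / (1 + 38.905 + 1.3490) = 1/41.253 = 0.02424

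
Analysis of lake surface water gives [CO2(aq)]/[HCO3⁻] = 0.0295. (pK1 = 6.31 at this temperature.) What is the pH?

pH = 7.84

From K1 = [H⁺][HCO3⁻]/[CO2(aq)]:  pH = pK1 − log₁₀([CO2(aq)]/[HCO3⁻])
log₁₀(0.0295) = -1.530
pH = 6.31 − (-1.530) = 7.84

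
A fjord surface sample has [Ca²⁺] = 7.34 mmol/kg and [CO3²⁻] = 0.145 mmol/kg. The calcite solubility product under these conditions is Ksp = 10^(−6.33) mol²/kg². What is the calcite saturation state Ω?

Ksp = 10^(−6.33) = 4.677×10^-7
Ω = [Ca²⁺][CO3²⁻]/Ksp = (7.34×10^-3)(0.145×10^-3) / 4.677×10^-7 = 2.28

Ω = 2.28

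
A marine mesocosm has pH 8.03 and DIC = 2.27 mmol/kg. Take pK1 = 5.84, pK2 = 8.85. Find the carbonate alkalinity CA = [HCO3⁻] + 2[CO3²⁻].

CA = 2.55 mmol/kg

CA = [HCO3⁻] + 2[CO3²⁻] = (α₁ + 2α₂)·DIC
At pH 8.03: [H⁺]/K1 = 10^-2.19 = 0.0064565, K2/[H⁺] = 10^-0.82 = 0.15136
α₁ = 1/(1 + 0.0064565 + 0.15136) = 1/1.1578 = 0.8637; α₂ = α₁·K2/[H⁺] = 0.1307
α₁ + 2α₂ = 1.1251
CA = 1.1251 × 2.27 = 2.55 mmol/kg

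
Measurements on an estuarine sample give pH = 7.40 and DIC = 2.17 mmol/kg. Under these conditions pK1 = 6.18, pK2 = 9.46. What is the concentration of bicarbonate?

α₁ = 1 / (1 + [H⁺]/K1 + K2/[H⁺]) = 1 / (1 + 10^-1.22 + 10^-2.06)
   = 1 / (1 + 0.060256 + 0.0087096) = 1/1.0690 = 0.9355
[HCO3⁻] = α₁ × DIC = 0.9355 × 2.17 = 2.03 mmol/kg

[HCO3⁻] = 2.03 mmol/kg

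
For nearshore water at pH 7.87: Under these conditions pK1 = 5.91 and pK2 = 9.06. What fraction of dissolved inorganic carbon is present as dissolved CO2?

α₀ = 0.0102

α₀ = 1 / (1 + K1/[H⁺] + K1K2/[H⁺]²) = 1 / (1 + 10^+1.96 + 10^+0.77)
   = 1 / (1 + 91.201 + 5.8884) = 1/98.090 = 0.01019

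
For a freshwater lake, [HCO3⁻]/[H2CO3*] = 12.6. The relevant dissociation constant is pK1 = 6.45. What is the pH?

From K1 = [H⁺][HCO3⁻]/[H2CO3*]:  pH = pK1 + log₁₀([HCO3⁻]/[H2CO3*])
log₁₀(12.6) = +1.100
pH = 6.45 + (+1.100) = 7.55

pH = 7.55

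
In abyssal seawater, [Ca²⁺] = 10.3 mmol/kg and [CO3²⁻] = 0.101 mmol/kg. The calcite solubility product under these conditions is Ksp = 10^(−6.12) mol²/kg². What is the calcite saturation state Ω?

Ω = 1.37

Ksp = 10^(−6.12) = 7.586×10^-7
Ω = [Ca²⁺][CO3²⁻]/Ksp = (10.3×10^-3)(0.101×10^-3) / 7.586×10^-7 = 1.37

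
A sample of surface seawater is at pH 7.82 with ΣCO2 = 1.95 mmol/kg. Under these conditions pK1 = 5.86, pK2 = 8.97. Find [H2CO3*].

α₀ = 1 / (1 + K1/[H⁺] + K1K2/[H⁺]²) = 1 / (1 + 10^+1.96 + 10^+0.81)
   = 1 / (1 + 91.201 + 6.4565) = 1/98.658 = 0.01014
[CO2*] = α₀ × DIC = 0.01014 × 1.95 = 0.0198 mmol/kg = 19.8 μmol/kg

[CO2*] = 19.8 μmol/kg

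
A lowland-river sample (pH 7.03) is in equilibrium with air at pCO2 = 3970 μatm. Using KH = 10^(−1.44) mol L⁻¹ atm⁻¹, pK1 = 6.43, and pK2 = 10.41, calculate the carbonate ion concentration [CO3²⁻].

[CO3²⁻] = 0.239 μmol/L

[CO2*] = KH · pCO2 = 10^(−1.44) × 3970×10^-6 = 1.441×10^-4 mol/L
α₀ = 1/(1 + K1/[H⁺] + K1K2/[H⁺]²) = 1/(1 + 10^+0.60 + 10^-2.78) = 0.2007
DIC = [CO2*]/α₀ = 1.441×10^-4 / 0.2007 = 0.7182 mmol/L
[CO3²⁻] = α₂·DIC; α₂ = 0.0003331, so [CO3²⁻] = 0.0003331 × 0.7182 = 0.000239 mmol/L = 0.239 μmol/L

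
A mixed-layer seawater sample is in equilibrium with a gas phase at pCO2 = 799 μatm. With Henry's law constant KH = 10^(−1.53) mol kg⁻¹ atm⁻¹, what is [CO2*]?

[CO2*] = 23.6 μmol/kg

KH = 10^(−1.53) = 2.951×10^-2 mol kg⁻¹ atm⁻¹
[CO2*] = KH · pCO2 = 2.951×10^-2 × 799×10^-6 atm = 2.36×10^-5 mol/kg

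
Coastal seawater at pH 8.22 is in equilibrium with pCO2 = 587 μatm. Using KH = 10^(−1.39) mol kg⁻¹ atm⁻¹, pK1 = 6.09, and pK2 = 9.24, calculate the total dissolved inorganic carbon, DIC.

DIC = 3.56 mmol/kg

[CO2*] = KH · pCO2 = 10^(−1.39) × 587×10^-6 = 2.391×10^-5 mol/kg
α₀ = 1/(1 + K1/[H⁺] + K1K2/[H⁺]²) = 1/(1 + 10^+2.13 + 10^+1.11) = 0.006721
DIC = [CO2*]/α₀ = 2.391×10^-5 / 0.006721 = 3.56 mmol/kg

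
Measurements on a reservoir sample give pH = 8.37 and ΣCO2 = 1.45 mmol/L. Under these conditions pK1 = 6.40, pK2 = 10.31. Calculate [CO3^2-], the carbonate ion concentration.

α₂ = 1 / (1 + [H⁺]/K2 + [H⁺]²/(K1K2)) = 1 / (1 + 10^+1.94 + 10^-0.03)
   = 1 / (1 + 87.096 + 0.93325) = 1/89.030 = 0.01123
[CO3²⁻] = α₂ × DIC = 0.01123 × 1.45 = 0.0163 mmol/L = 16.3 μmol/L

[CO3²⁻] = 16.3 μmol/L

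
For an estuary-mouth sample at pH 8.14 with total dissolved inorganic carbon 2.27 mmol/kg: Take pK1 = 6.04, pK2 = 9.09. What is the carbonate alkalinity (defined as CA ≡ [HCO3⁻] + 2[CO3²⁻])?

CA = [HCO3⁻] + 2[CO3²⁻] = (α₁ + 2α₂)·DIC
At pH 8.14: [H⁺]/K1 = 10^-2.10 = 0.0079433, K2/[H⁺] = 10^-0.95 = 0.11220
α₁ = 1/(1 + 0.0079433 + 0.11220) = 1/1.1201 = 0.8927; α₂ = α₁·K2/[H⁺] = 0.1002
α₁ + 2α₂ = 1.0931
CA = 1.0931 × 2.27 = 2.48 mmol/kg

CA = 2.48 mmol/kg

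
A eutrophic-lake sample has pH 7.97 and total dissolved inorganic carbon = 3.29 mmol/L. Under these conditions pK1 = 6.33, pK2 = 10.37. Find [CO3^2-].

α₂ = 1 / (1 + [H⁺]/K2 + [H⁺]²/(K1K2)) = 1 / (1 + 10^+2.40 + 10^+0.76)
   = 1 / (1 + 251.19 + 5.7544) = 1/257.94 = 0.003877
[CO3²⁻] = α₂ × DIC = 0.003877 × 3.29 = 0.0128 mmol/L = 12.8 μmol/L

[CO3²⁻] = 12.8 μmol/L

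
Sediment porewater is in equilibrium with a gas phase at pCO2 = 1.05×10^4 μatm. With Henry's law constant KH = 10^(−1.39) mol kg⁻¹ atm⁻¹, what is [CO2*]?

[CO2*] = 428 μmol/kg

KH = 10^(−1.39) = 4.074×10^-2 mol kg⁻¹ atm⁻¹
[CO2*] = KH · pCO2 = 4.074×10^-2 × 1.05×10^4×10^-6 atm = 4.28×10^-4 mol/kg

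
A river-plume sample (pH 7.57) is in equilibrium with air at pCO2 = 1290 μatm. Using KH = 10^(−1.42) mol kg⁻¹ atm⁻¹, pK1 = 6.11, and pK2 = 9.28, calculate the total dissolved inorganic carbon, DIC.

DIC = 1.49 mmol/kg

[CO2*] = KH · pCO2 = 10^(−1.42) × 1290×10^-6 = 4.904×10^-5 mol/kg
α₀ = 1/(1 + K1/[H⁺] + K1K2/[H⁺]²) = 1/(1 + 10^+1.46 + 10^-0.25) = 0.03289
DIC = [CO2*]/α₀ = 4.904×10^-5 / 0.03289 = 1.49 mmol/kg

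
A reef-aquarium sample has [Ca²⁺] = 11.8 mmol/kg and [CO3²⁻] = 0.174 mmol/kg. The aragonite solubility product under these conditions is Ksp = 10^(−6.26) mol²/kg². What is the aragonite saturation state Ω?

Ksp = 10^(−6.26) = 5.495×10^-7
Ω = [Ca²⁺][CO3²⁻]/Ksp = (11.8×10^-3)(0.174×10^-3) / 5.495×10^-7 = 3.74

Ω = 3.74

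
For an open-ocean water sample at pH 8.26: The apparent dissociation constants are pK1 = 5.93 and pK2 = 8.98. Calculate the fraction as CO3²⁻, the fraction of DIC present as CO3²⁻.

α₂ = 0.159

α₂ = 1 / (1 + [H⁺]/K2 + [H⁺]²/(K1K2)) = 1 / (1 + 10^+0.72 + 10^-1.61)
   = 1 / (1 + 5.2481 + 0.024547) = 1/6.2726 = 0.1594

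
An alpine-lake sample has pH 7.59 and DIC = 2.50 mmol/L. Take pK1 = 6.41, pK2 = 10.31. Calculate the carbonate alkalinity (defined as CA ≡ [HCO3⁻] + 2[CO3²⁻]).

CA = 2.35 mmol/L

CA = [HCO3⁻] + 2[CO3²⁻] = (α₁ + 2α₂)·DIC
At pH 7.59: [H⁺]/K1 = 10^-1.18 = 0.066069, K2/[H⁺] = 10^-2.72 = 0.0019055
α₁ = 1/(1 + 0.066069 + 0.0019055) = 1/1.0680 = 0.9364; α₂ = α₁·K2/[H⁺] = 0.001784
α₁ + 2α₂ = 0.9399
CA = 0.9399 × 2.50 = 2.35 mmol/L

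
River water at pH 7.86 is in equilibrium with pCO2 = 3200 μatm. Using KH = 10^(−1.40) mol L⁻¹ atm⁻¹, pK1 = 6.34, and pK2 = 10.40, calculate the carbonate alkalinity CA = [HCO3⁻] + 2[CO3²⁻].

CA = 4.24 mmol/L

[CO2*] = KH · pCO2 = 10^(−1.40) × 3200×10^-6 = 1.274×10^-4 mol/L
α₀ = 1/(1 + K1/[H⁺] + K1K2/[H⁺]²) = 1/(1 + 10^+1.52 + 10^-1.02) = 0.02923
DIC = [CO2*]/α₀ = 1.274×10^-4 / 0.02923 = 4.358 mmol/L
CA = (α₁ + 2α₂)·DIC = (0.9680 + 2×0.002792) × 4.358 = 4.24 mmol/L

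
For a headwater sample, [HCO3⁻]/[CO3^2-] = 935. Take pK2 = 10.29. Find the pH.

From K2 = [H⁺][CO3^2-]/[HCO3⁻]:  pH = pK2 − log₁₀([HCO3⁻]/[CO3^2-])
log₁₀(935) = +2.971
pH = 10.29 − (+2.971) = 7.32

pH = 7.32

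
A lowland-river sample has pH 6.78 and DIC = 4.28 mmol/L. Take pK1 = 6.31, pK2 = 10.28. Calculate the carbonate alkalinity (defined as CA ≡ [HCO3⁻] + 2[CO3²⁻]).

CA = [HCO3⁻] + 2[CO3²⁻] = (α₁ + 2α₂)·DIC
At pH 6.78: [H⁺]/K1 = 10^-0.47 = 0.33884, K2/[H⁺] = 10^-3.50 = 0.00031623
α₁ = 1/(1 + 0.33884 + 0.00031623) = 1/1.3392 = 0.7467; α₂ = α₁·K2/[H⁺] = 0.0002361
α₁ + 2α₂ = 0.7472
CA = 0.7472 × 4.28 = 3.20 mmol/L

CA = 3.20 mmol/L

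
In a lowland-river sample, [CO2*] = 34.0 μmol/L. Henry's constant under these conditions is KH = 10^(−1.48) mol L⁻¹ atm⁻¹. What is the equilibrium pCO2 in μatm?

KH = 10^(−1.48) = 3.311×10^-2 mol L⁻¹ atm⁻¹
pCO2 = [CO2*]/KH = 34.0×10^-6 / 3.311×10^-2 = 1.03×10^-3 atm = 1030 μatm

pCO2 = 1030 μatm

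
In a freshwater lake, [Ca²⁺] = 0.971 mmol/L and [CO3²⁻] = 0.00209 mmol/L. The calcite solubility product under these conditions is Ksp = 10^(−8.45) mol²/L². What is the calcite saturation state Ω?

Ksp = 10^(−8.45) = 3.548×10^-9
Ω = [Ca²⁺][CO3²⁻]/Ksp = (0.971×10^-3)(0.00209×10^-3) / 3.548×10^-9 = 0.572

Ω = 0.572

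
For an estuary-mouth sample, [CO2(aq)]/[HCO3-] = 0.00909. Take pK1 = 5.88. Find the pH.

pH = 7.92

From K1 = [H⁺][HCO3-]/[CO2(aq)]:  pH = pK1 − log₁₀([CO2(aq)]/[HCO3-])
log₁₀(0.00909) = -2.041
pH = 5.88 − (-2.041) = 7.92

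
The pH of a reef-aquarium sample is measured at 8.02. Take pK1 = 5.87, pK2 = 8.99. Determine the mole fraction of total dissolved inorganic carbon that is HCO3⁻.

α₁ = 0.897

α₁ = 1 / (1 + [H⁺]/K1 + K2/[H⁺]) = 1 / (1 + 10^-2.15 + 10^-0.97)
   = 1 / (1 + 0.0070795 + 0.10715) = 1/1.1142 = 0.8975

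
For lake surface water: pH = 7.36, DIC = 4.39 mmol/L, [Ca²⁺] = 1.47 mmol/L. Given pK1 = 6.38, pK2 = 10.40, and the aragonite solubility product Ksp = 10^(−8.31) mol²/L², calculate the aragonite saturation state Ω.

Ω = 1.09

α₂ = 1 / (1 + [H⁺]/K2 + [H⁺]²/(K1K2)) = 1 / (1 + 10^+3.04 + 10^+2.06)
   = 1 / (1 + 1096.5 + 114.82) = 1/1212.3 = 0.0008249
[CO3²⁻] = α₂ × DIC = 0.0008249 × 4.39 = 0.003621 mmol/L = 3.621 μmol/L
Ksp = 10^(−8.31) = 4.898×10^-9
Ω = [Ca²⁺][CO3²⁻]/Ksp = (1.47×10^-3)(3.621×10^-6) / 4.898×10^-9 = 1.09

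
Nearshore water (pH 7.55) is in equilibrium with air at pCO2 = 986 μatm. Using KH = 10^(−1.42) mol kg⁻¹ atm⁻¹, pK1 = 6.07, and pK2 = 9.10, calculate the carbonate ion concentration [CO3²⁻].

[CO2*] = KH · pCO2 = 10^(−1.42) × 986×10^-6 = 3.749×10^-5 mol/kg
α₀ = 1/(1 + K1/[H⁺] + K1K2/[H⁺]²) = 1/(1 + 10^+1.48 + 10^-0.07) = 0.03120
DIC = [CO2*]/α₀ = 3.749×10^-5 / 0.03120 = 1.201 mmol/kg
[CO3²⁻] = α₂·DIC; α₂ = 0.02656, so [CO3²⁻] = 0.02656 × 1.201 = 0.0319 mmol/kg

[CO3²⁻] = 0.0319 mmol/kg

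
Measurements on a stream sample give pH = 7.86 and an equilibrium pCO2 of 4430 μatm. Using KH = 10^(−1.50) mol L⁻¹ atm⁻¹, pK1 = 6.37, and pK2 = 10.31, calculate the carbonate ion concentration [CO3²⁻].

[CO3²⁻] = 15.4 μmol/L

[CO2*] = KH · pCO2 = 10^(−1.50) × 4430×10^-6 = 1.401×10^-4 mol/L
α₀ = 1/(1 + K1/[H⁺] + K1K2/[H⁺]²) = 1/(1 + 10^+1.49 + 10^-0.96) = 0.03124
DIC = [CO2*]/α₀ = 1.401×10^-4 / 0.03124 = 4.485 mmol/L
[CO3²⁻] = α₂·DIC; α₂ = 0.003425, so [CO3²⁻] = 0.003425 × 4.485 = 0.0154 mmol/L = 15.4 μmol/L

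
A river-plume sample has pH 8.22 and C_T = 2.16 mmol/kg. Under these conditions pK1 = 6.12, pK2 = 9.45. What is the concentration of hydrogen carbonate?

α₁ = 1 / (1 + [H⁺]/K1 + K2/[H⁺]) = 1 / (1 + 10^-2.10 + 10^-1.23)
   = 1 / (1 + 0.0079433 + 0.058884) = 1/1.0668 = 0.9374
[HCO3⁻] = α₁ × DIC = 0.9374 × 2.16 = 2.02 mmol/kg

[HCO3⁻] = 2.02 mmol/kg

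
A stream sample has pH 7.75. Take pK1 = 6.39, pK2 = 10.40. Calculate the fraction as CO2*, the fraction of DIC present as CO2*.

α₀ = 1 / (1 + K1/[H⁺] + K1K2/[H⁺]²) = 1 / (1 + 10^+1.36 + 10^-1.29)
   = 1 / (1 + 22.909 + 0.051286) = 1/23.960 = 0.04174

α₀ = 0.0417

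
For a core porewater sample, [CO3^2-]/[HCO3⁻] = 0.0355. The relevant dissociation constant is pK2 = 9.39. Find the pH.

From K2 = [H⁺][CO3^2-]/[HCO3⁻]:  pH = pK2 + log₁₀([CO3^2-]/[HCO3⁻])
log₁₀(0.0355) = -1.450
pH = 9.39 + (-1.450) = 7.94

pH = 7.94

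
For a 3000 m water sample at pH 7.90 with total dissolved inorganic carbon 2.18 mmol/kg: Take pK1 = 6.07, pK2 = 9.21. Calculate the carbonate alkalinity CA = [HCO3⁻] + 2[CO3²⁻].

CA = [HCO3⁻] + 2[CO3²⁻] = (α₁ + 2α₂)·DIC
At pH 7.90: [H⁺]/K1 = 10^-1.83 = 0.014791, K2/[H⁺] = 10^-1.31 = 0.048978
α₁ = 1/(1 + 0.014791 + 0.048978) = 1/1.0638 = 0.9401; α₂ = α₁·K2/[H⁺] = 0.04604
α₁ + 2α₂ = 1.0321
CA = 1.0321 × 2.18 = 2.25 mmol/kg

CA = 2.25 mmol/kg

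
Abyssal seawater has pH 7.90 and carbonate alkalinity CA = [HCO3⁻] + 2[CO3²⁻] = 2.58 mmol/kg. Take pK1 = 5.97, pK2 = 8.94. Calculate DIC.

CA = [HCO3⁻] + 2[CO3²⁻] = (α₁ + 2α₂)·DIC
At pH 7.90: [H⁺]/K1 = 10^-1.93 = 0.011749, K2/[H⁺] = 10^-1.04 = 0.091201
α₁ = 1/(1 + 0.011749 + 0.091201) = 1/1.1030 = 0.9067; α₂ = α₁·K2/[H⁺] = 0.08269
α₁ + 2α₂ = 1.0720
DIC = CA / (α₁ + 2α₂) = 2.58 / 1.0720 = 2.41 mmol/kg

DIC = 2.41 mmol/kg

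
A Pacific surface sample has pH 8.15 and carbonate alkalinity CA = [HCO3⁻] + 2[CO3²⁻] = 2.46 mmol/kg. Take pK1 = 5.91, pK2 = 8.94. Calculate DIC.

DIC = 2.17 mmol/kg

CA = [HCO3⁻] + 2[CO3²⁻] = (α₁ + 2α₂)·DIC
At pH 8.15: [H⁺]/K1 = 10^-2.24 = 0.0057544, K2/[H⁺] = 10^-0.79 = 0.16218
α₁ = 1/(1 + 0.0057544 + 0.16218) = 1/1.1679 = 0.8562; α₂ = α₁·K2/[H⁺] = 0.1389
α₁ + 2α₂ = 1.1339
DIC = CA / (α₁ + 2α₂) = 2.46 / 1.1339 = 2.17 mmol/kg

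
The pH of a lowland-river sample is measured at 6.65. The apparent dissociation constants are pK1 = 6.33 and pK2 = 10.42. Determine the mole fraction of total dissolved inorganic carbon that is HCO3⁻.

α₁ = 0.676

α₁ = 1 / (1 + [H⁺]/K1 + K2/[H⁺]) = 1 / (1 + 10^-0.32 + 10^-3.77)
   = 1 / (1 + 0.47863 + 0.00016982) = 1/1.4788 = 0.6762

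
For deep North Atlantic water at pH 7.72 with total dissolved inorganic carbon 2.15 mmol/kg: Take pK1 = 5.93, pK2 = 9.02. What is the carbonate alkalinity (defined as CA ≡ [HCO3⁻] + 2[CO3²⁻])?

CA = 2.22 mmol/kg

CA = [HCO3⁻] + 2[CO3²⁻] = (α₁ + 2α₂)·DIC
At pH 7.72: [H⁺]/K1 = 10^-1.79 = 0.016218, K2/[H⁺] = 10^-1.30 = 0.050119
α₁ = 1/(1 + 0.016218 + 0.050119) = 1/1.0663 = 0.9378; α₂ = α₁·K2/[H⁺] = 0.04700
α₁ + 2α₂ = 1.0318
CA = 1.0318 × 2.15 = 2.22 mmol/kg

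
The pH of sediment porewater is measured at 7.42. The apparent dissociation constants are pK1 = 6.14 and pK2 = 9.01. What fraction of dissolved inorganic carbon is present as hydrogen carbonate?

α₁ = 1 / (1 + [H⁺]/K1 + K2/[H⁺]) = 1 / (1 + 10^-1.28 + 10^-1.59)
   = 1 / (1 + 0.052481 + 0.025704) = 1/1.0782 = 0.9275

α₁ = 0.927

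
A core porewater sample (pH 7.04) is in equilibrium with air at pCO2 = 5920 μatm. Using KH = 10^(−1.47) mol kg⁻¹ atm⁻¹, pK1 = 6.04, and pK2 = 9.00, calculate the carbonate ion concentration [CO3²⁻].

[CO3²⁻] = 0.0220 mmol/kg

[CO2*] = KH · pCO2 = 10^(−1.47) × 5920×10^-6 = 2.006×10^-4 mol/kg
α₀ = 1/(1 + K1/[H⁺] + K1K2/[H⁺]²) = 1/(1 + 10^+1.00 + 10^-0.96) = 0.09001
DIC = [CO2*]/α₀ = 2.006×10^-4 / 0.09001 = 2.229 mmol/kg
[CO3²⁻] = α₂·DIC; α₂ = 0.009870, so [CO3²⁻] = 0.009870 × 2.229 = 0.0220 mmol/kg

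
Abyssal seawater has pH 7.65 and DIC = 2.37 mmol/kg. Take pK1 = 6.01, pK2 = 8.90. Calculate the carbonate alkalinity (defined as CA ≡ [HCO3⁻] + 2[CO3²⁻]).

CA = 2.44 mmol/kg

CA = [HCO3⁻] + 2[CO3²⁻] = (α₁ + 2α₂)·DIC
At pH 7.65: [H⁺]/K1 = 10^-1.64 = 0.022909, K2/[H⁺] = 10^-1.25 = 0.056234
α₁ = 1/(1 + 0.022909 + 0.056234) = 1/1.0791 = 0.9267; α₂ = α₁·K2/[H⁺] = 0.05211
α₁ + 2α₂ = 1.0309
CA = 1.0309 × 2.37 = 2.44 mmol/kg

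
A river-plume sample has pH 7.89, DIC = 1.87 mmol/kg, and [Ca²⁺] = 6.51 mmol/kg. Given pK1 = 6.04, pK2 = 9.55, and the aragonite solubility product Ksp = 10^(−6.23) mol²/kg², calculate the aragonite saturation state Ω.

α₂ = 1 / (1 + [H⁺]/K2 + [H⁺]²/(K1K2)) = 1 / (1 + 10^+1.66 + 10^-0.19)
   = 1 / (1 + 45.709 + 0.64565) = 1/47.354 = 0.02112
[CO3²⁻] = α₂ × DIC = 0.02112 × 1.87 = 0.03949 mmol/kg
Ksp = 10^(−6.23) = 5.888×10^-7
Ω = [Ca²⁺][CO3²⁻]/Ksp = (6.51×10^-3)(3.949×10^-5) / 5.888×10^-7 = 0.437

Ω = 0.437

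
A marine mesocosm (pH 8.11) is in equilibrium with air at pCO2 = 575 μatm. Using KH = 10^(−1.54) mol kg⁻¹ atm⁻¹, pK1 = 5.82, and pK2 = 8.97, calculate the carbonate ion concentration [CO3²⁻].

[CO2*] = KH · pCO2 = 10^(−1.54) × 575×10^-6 = 1.658×10^-5 mol/kg
α₀ = 1/(1 + K1/[H⁺] + K1K2/[H⁺]²) = 1/(1 + 10^+2.29 + 10^+1.43) = 0.004486
DIC = [CO2*]/α₀ = 1.658×10^-5 / 0.004486 = 3.696 mmol/kg
[CO3²⁻] = α₂·DIC; α₂ = 0.1208, so [CO3²⁻] = 0.1208 × 3.696 = 0.446 mmol/kg

[CO3²⁻] = 0.446 mmol/kg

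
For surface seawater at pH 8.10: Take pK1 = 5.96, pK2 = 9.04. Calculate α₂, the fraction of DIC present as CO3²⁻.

α₂ = 0.102

α₂ = 1 / (1 + [H⁺]/K2 + [H⁺]²/(K1K2)) = 1 / (1 + 10^+0.94 + 10^-1.20)
   = 1 / (1 + 8.7096 + 0.063096) = 1/9.7727 = 0.1023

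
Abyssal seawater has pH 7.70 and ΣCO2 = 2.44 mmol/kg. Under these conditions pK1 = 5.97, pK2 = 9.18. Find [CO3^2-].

α₂ = 1 / (1 + [H⁺]/K2 + [H⁺]²/(K1K2)) = 1 / (1 + 10^+1.48 + 10^-0.25)
   = 1 / (1 + 30.200 + 0.56234) = 1/31.762 = 0.03148
[CO3²⁻] = α₂ × DIC = 0.03148 × 2.44 = 0.0768 mmol/kg

[CO3²⁻] = 0.0768 mmol/kg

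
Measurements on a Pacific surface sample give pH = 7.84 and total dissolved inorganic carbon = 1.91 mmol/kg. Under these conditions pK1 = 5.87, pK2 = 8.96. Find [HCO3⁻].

[HCO3⁻] = 1.76 mmol/kg

α₁ = 1 / (1 + [H⁺]/K1 + K2/[H⁺]) = 1 / (1 + 10^-1.97 + 10^-1.12)
   = 1 / (1 + 0.010715 + 0.075858) = 1/1.0866 = 0.9203
[HCO3⁻] = α₁ × DIC = 0.9203 × 1.91 = 1.76 mmol/kg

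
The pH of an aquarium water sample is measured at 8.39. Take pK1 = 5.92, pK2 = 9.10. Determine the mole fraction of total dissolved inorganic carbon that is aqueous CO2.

α₀ = 1 / (1 + K1/[H⁺] + K1K2/[H⁺]²) = 1 / (1 + 10^+2.47 + 10^+1.76)
   = 1 / (1 + 295.12 + 57.544) = 1/353.66 = 0.002828

α₀ = 0.00283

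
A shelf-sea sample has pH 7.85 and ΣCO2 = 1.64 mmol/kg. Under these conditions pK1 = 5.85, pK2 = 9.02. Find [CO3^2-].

α₂ = 1 / (1 + [H⁺]/K2 + [H⁺]²/(K1K2)) = 1 / (1 + 10^+1.17 + 10^-0.83)
   = 1 / (1 + 14.791 + 0.14791) = 1/15.939 = 0.06274
[CO3²⁻] = α₂ × DIC = 0.06274 × 1.64 = 0.103 mmol/kg

[CO3²⁻] = 0.103 mmol/kg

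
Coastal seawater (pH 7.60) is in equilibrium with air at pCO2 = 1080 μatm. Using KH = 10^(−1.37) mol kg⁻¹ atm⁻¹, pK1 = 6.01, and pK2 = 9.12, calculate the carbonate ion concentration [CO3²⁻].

[CO3²⁻] = 0.0541 mmol/kg

[CO2*] = KH · pCO2 = 10^(−1.37) × 1080×10^-6 = 4.607×10^-5 mol/kg
α₀ = 1/(1 + K1/[H⁺] + K1K2/[H⁺]²) = 1/(1 + 10^+1.59 + 10^+0.07) = 0.02434
DIC = [CO2*]/α₀ = 4.607×10^-5 / 0.02434 = 1.893 mmol/kg
[CO3²⁻] = α₂·DIC; α₂ = 0.02860, so [CO3²⁻] = 0.02860 × 1.893 = 0.0541 mmol/kg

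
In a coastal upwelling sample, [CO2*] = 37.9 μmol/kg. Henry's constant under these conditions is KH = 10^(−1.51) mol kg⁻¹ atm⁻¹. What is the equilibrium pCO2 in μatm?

pCO2 = 1230 μatm

KH = 10^(−1.51) = 3.090×10^-2 mol kg⁻¹ atm⁻¹
pCO2 = [CO2*]/KH = 37.9×10^-6 / 3.090×10^-2 = 1.23×10^-3 atm = 1230 μatm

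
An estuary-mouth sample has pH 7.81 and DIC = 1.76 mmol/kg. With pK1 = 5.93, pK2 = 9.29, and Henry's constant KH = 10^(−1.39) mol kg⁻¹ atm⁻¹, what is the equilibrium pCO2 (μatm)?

pCO2 = 544 μatm

α₀ = 1 / (1 + K1/[H⁺] + K1K2/[H⁺]²) = 1 / (1 + 10^+1.88 + 10^+0.40)
   = 1 / (1 + 75.858 + 2.5119) = 1/79.370 = 0.01260
[CO2*] = α₀ × DIC = 0.01260 × 1.76 = 0.02217 mmol/kg
pCO2 = [CO2*]/KH = 2.217×10^-5 / 4.074×10^-2 = 544 μatm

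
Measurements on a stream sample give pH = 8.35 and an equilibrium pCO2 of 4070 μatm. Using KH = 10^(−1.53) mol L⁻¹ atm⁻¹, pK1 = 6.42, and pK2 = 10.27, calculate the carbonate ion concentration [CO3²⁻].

[CO2*] = KH · pCO2 = 10^(−1.53) × 4070×10^-6 = 1.201×10^-4 mol/L
α₀ = 1/(1 + K1/[H⁺] + K1K2/[H⁺]²) = 1/(1 + 10^+1.93 + 10^+0.01) = 0.01148
DIC = [CO2*]/α₀ = 1.201×10^-4 / 0.01148 = 10.47 mmol/L
[CO3²⁻] = α₂·DIC; α₂ = 0.01174, so [CO3²⁻] = 0.01174 × 10.47 = 0.123 mmol/L

[CO3²⁻] = 0.123 mmol/L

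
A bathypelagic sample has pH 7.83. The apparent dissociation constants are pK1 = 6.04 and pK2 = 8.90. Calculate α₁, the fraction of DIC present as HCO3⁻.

α₁ = 1 / (1 + [H⁺]/K1 + K2/[H⁺]) = 1 / (1 + 10^-1.79 + 10^-1.07)
   = 1 / (1 + 0.016218 + 0.085114) = 1/1.1013 = 0.9080

α₁ = 0.908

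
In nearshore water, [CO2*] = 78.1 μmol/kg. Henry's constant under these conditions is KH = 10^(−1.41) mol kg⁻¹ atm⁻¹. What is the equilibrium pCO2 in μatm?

pCO2 = 2010 μatm

KH = 10^(−1.41) = 3.890×10^-2 mol kg⁻¹ atm⁻¹
pCO2 = [CO2*]/KH = 78.1×10^-6 / 3.890×10^-2 = 2.01×10^-3 atm = 2010 μatm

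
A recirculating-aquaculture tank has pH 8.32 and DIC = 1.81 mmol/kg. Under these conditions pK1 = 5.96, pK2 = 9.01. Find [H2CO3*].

[CO2*] = 6.54 μmol/kg

α₀ = 1 / (1 + K1/[H⁺] + K1K2/[H⁺]²) = 1 / (1 + 10^+2.36 + 10^+1.67)
   = 1 / (1 + 229.09 + 46.774) = 1/276.86 = 0.003612
[CO2*] = α₀ × DIC = 0.003612 × 1.81 = 0.00654 mmol/kg = 6.54 μmol/kg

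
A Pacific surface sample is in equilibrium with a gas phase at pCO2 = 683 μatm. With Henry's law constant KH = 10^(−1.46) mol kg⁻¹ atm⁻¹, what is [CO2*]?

KH = 10^(−1.46) = 3.467×10^-2 mol kg⁻¹ atm⁻¹
[CO2*] = KH · pCO2 = 3.467×10^-2 × 683×10^-6 atm = 2.37×10^-5 mol/kg

[CO2*] = 23.7 μmol/kg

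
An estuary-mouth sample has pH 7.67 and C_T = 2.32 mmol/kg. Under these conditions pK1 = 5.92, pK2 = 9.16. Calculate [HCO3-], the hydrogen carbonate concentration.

[HCO3⁻] = 2.21 mmol/kg

α₁ = 1 / (1 + [H⁺]/K1 + K2/[H⁺]) = 1 / (1 + 10^-1.75 + 10^-1.49)
   = 1 / (1 + 0.017783 + 0.032359) = 1/1.0501 = 0.9523
[HCO3⁻] = α₁ × DIC = 0.9523 × 2.32 = 2.21 mmol/kg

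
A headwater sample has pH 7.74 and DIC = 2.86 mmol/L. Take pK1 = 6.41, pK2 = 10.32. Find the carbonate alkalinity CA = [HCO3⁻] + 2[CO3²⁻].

CA = [HCO3⁻] + 2[CO3²⁻] = (α₁ + 2α₂)·DIC
At pH 7.74: [H⁺]/K1 = 10^-1.33 = 0.046774, K2/[H⁺] = 10^-2.58 = 0.0026303
α₁ = 1/(1 + 0.046774 + 0.0026303) = 1/1.0494 = 0.9529; α₂ = α₁·K2/[H⁺] = 0.002506
α₁ + 2α₂ = 0.9579
CA = 0.9579 × 2.86 = 2.74 mmol/L

CA = 2.74 mmol/L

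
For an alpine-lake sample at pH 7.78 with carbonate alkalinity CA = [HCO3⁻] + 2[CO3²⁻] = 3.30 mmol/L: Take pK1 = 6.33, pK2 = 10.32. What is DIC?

CA = [HCO3⁻] + 2[CO3²⁻] = (α₁ + 2α₂)·DIC
At pH 7.78: [H⁺]/K1 = 10^-1.45 = 0.035481, K2/[H⁺] = 10^-2.54 = 0.0028840
α₁ = 1/(1 + 0.035481 + 0.0028840) = 1/1.0384 = 0.9631; α₂ = α₁·K2/[H⁺] = 0.002777
α₁ + 2α₂ = 0.9686
DIC = CA / (α₁ + 2α₂) = 3.30 / 0.9686 = 3.41 mmol/L

DIC = 3.41 mmol/L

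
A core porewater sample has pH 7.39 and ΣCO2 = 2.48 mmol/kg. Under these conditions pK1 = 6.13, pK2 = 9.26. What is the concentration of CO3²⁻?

α₂ = 1 / (1 + [H⁺]/K2 + [H⁺]²/(K1K2)) = 1 / (1 + 10^+1.87 + 10^+0.61)
   = 1 / (1 + 74.131 + 4.0738) = 1/79.205 = 0.01263
[CO3²⁻] = α₂ × DIC = 0.01263 × 2.48 = 0.0313 mmol/kg

[CO3²⁻] = 0.0313 mmol/kg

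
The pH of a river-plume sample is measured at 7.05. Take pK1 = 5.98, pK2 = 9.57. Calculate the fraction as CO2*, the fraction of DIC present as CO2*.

α₀ = 1 / (1 + K1/[H⁺] + K1K2/[H⁺]²) = 1 / (1 + 10^+1.07 + 10^-1.45)
   = 1 / (1 + 11.749 + 0.035481) = 1/12.784 = 0.07822

α₀ = 0.0782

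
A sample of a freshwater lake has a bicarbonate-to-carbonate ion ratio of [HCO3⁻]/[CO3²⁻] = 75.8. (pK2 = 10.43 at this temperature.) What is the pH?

pH = 8.55

From K2 = [H⁺][CO3²⁻]/[HCO3⁻]:  pH = pK2 − log₁₀([HCO3⁻]/[CO3²⁻])
log₁₀(75.8) = +1.880
pH = 10.43 − (+1.880) = 8.55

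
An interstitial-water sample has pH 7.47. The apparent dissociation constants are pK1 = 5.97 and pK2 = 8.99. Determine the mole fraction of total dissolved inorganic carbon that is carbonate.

α₂ = 1 / (1 + [H⁺]/K2 + [H⁺]²/(K1K2)) = 1 / (1 + 10^+1.52 + 10^+0.02)
   = 1 / (1 + 33.113 + 1.0471) = 1/35.160 = 0.02844

α₂ = 0.0284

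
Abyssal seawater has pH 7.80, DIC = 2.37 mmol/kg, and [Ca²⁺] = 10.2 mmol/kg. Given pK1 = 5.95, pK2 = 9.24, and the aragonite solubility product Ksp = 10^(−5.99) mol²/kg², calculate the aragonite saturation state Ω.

α₂ = 1 / (1 + [H⁺]/K2 + [H⁺]²/(K1K2)) = 1 / (1 + 10^+1.44 + 10^-0.41)
   = 1 / (1 + 27.542 + 0.38905) = 1/28.931 = 0.03456
[CO3²⁻] = α₂ × DIC = 0.03456 × 2.37 = 0.08192 mmol/kg
Ksp = 10^(−5.99) = 1.023×10^-6
Ω = [Ca²⁺][CO3²⁻]/Ksp = (10.2×10^-3)(8.192×10^-5) / 1.023×10^-6 = 0.817

Ω = 0.817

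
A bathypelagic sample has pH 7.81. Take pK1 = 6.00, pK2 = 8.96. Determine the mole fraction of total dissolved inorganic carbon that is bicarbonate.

α₁ = 0.921

α₁ = 1 / (1 + [H⁺]/K1 + K2/[H⁺]) = 1 / (1 + 10^-1.81 + 10^-1.15)
   = 1 / (1 + 0.015488 + 0.070795) = 1/1.0863 = 0.9206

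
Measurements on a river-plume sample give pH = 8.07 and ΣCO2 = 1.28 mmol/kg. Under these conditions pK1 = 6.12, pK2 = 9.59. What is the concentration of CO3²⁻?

α₂ = 1 / (1 + [H⁺]/K2 + [H⁺]²/(K1K2)) = 1 / (1 + 10^+1.52 + 10^-0.43)
   = 1 / (1 + 33.113 + 0.37154) = 1/34.485 = 0.02900
[CO3²⁻] = α₂ × DIC = 0.02900 × 1.28 = 0.0371 mmol/kg

[CO3²⁻] = 0.0371 mmol/kg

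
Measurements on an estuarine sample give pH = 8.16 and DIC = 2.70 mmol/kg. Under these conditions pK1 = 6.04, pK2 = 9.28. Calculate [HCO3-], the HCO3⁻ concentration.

[HCO3⁻] = 2.49 mmol/kg

α₁ = 1 / (1 + [H⁺]/K1 + K2/[H⁺]) = 1 / (1 + 10^-2.12 + 10^-1.12)
   = 1 / (1 + 0.0075858 + 0.075858) = 1/1.0834 = 0.9230
[HCO3⁻] = α₁ × DIC = 0.9230 × 2.70 = 2.49 mmol/kg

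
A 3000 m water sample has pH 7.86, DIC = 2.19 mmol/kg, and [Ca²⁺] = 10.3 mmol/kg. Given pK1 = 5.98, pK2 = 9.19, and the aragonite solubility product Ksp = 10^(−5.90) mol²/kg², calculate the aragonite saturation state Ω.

α₂ = 1 / (1 + [H⁺]/K2 + [H⁺]²/(K1K2)) = 1 / (1 + 10^+1.33 + 10^-0.55)
   = 1 / (1 + 21.380 + 0.28184) = 1/22.661 = 0.04413
[CO3²⁻] = α₂ × DIC = 0.04413 × 2.19 = 0.09664 mmol/kg
Ksp = 10^(−5.90) = 1.259×10^-6
Ω = [Ca²⁺][CO3²⁻]/Ksp = (10.3×10^-3)(9.664×10^-5) / 1.259×10^-6 = 0.791

Ω = 0.791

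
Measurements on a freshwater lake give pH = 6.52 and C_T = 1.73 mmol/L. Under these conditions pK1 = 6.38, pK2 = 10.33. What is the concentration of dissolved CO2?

α₀ = 1 / (1 + K1/[H⁺] + K1K2/[H⁺]²) = 1 / (1 + 10^+0.14 + 10^-3.67)
   = 1 / (1 + 1.3804 + 0.00021380) = 1/2.3806 = 0.4201
[CO2*] = α₀ × DIC = 0.4201 × 1.73 = 0.727 mmol/L

[CO2*] = 0.727 mmol/L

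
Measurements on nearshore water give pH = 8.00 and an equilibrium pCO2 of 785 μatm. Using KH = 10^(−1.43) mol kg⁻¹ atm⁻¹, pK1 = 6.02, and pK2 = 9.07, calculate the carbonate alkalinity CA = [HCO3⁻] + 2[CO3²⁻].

CA = 3.26 mmol/kg

[CO2*] = KH · pCO2 = 10^(−1.43) × 785×10^-6 = 2.917×10^-5 mol/kg
α₀ = 1/(1 + K1/[H⁺] + K1K2/[H⁺]²) = 1/(1 + 10^+1.98 + 10^+0.91) = 0.009558
DIC = [CO2*]/α₀ = 2.917×10^-5 / 0.009558 = 3.052 mmol/kg
CA = (α₁ + 2α₂)·DIC = (0.9128 + 2×0.07769) × 3.052 = 3.26 mmol/kg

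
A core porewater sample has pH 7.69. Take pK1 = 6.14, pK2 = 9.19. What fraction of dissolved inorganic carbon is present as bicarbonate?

α₁ = 1 / (1 + [H⁺]/K1 + K2/[H⁺]) = 1 / (1 + 10^-1.55 + 10^-1.50)
   = 1 / (1 + 0.028184 + 0.031623) = 1/1.0598 = 0.9436

α₁ = 0.944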